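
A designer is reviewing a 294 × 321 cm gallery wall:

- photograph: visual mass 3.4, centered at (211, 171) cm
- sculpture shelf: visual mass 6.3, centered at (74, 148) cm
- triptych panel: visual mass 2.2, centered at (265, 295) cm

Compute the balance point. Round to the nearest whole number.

(148, 182)

Σw = 3.4 + 6.3 + 2.2 = 11.9.
Σw·x = 3.4·211 + 6.3·74 + 2.2·265 = 1766.6, so x̄ = 1766.6/11.9 ≈ 148.45.
Σw·y = 3.4·171 + 6.3·148 + 2.2·295 = 2162.8, so ȳ = 2162.8/11.9 ≈ 181.75.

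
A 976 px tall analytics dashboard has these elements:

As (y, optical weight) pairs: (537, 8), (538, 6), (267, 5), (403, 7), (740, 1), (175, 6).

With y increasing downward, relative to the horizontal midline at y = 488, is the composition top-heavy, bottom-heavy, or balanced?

Weights sum to 8 + 6 + 5 + 7 + 1 + 6 = 33.
y: moment 13470 / weight 33 ≈ 408.18
408.2 vs midline 488 → top-heavy.

top-heavy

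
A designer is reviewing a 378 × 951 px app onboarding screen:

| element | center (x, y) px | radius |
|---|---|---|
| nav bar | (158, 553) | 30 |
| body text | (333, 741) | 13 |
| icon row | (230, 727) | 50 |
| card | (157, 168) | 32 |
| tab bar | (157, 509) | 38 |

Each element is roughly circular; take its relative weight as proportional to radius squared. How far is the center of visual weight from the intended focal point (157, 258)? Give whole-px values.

r² weights: nav bar 30² = 900, body text 13² = 169, icon row 50² = 2500, card 32² = 1024, tab bar 38² = 1444. Total = 6037.
x: (900·158 + 169·333 + 2500·230 + 1024·157 + 1444·157) / 6037 = 1160953 / 6037 ≈ 192.31
y: (900·553 + 169·741 + 2500·727 + 1024·168 + 1444·509) / 6037 = 3347457 / 6037 ≈ 554.49
Relative to (157, 258): Δ = (35.31, 296.49); |Δ| = √(35.31² + 296.49²) ≈ 298.58.

≈ 299 px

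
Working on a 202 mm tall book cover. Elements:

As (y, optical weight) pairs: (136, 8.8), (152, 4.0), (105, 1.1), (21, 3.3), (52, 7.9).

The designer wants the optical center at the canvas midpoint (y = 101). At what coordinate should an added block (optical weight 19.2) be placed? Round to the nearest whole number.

After adding the added block, total weight = 8.8 + 4.0 + 1.1 + 3.3 + 7.9 + 19.2 = 44.3.
Along y: (2400.4 + 19.2·y) / 44.3 = 101 (existing moment 8.8·136 + 4.0·152 + 1.1·105 + 3.3·21 + 7.9·52 = 2400.4) ⇒ y = (4474.3 − 2400.4) / 19.2 ≈ 108.02.

y ≈ 108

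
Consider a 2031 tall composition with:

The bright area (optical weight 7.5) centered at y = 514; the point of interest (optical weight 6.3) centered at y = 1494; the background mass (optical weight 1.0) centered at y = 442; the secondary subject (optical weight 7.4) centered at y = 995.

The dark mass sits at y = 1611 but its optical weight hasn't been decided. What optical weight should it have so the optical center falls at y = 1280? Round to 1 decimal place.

Existing Σw = 22.2 (7.5 + 6.3 + 1.0 + 7.4); existing moment 7.5·514 + 6.3·1494 + 1.0·442 + 7.4·995 = 21072.2.
Balance at y = 1280 requires (21072.2 + w·1611) / (22.2 + w) = 1280.
Solving: w = (1280·22.2 − 21072.2) / (1611 − 1280) = 7343.8 / 331 ≈ 22.19.

w ≈ 22.2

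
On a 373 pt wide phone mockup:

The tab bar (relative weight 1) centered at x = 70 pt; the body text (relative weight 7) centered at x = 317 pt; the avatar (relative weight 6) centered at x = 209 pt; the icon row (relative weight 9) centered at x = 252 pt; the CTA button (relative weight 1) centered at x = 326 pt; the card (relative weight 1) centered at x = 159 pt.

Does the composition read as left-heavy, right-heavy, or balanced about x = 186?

right-heavy

Σw = 1 + 7 + 6 + 9 + 1 + 1 = 25.
Σw·x = 6296; x̄ = 6296/25 ≈ 251.84.
251.8 vs midline 186 → right-heavy.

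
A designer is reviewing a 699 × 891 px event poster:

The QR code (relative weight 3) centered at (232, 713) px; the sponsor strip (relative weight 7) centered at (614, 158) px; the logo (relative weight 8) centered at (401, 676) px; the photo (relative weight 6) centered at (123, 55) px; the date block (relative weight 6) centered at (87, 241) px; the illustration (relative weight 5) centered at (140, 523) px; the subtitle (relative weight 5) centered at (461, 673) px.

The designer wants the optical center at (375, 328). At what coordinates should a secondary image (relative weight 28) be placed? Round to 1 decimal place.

With the secondary image, Σw becomes 3 + 7 + 8 + 6 + 6 + 5 + 5 + 28 = 68.
Along x: (12467 + 28·x) / 68 = 375 (existing moment 3·232 + 7·614 + 8·401 + 6·123 + 6·87 + 5·140 + 5·461 = 12467) ⇒ x = (25500 − 12467) / 28 ≈ 465.46.
Along y: (16409 + 28·y) / 68 = 328 (existing moment 3·713 + 7·158 + 8·676 + 6·55 + 6·241 + 5·523 + 5·673 = 16409) ⇒ y = (22304 − 16409) / 28 ≈ 210.54.

(465.5, 210.5)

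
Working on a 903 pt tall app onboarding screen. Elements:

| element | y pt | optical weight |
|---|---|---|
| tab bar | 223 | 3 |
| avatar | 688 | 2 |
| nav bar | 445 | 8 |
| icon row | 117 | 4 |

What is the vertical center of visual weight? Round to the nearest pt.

Σw = 3 + 2 + 8 + 4 = 17.
Σw·y = 3·223 + 2·688 + 8·445 + 4·117 = 6073, so ȳ = 6073/17 ≈ 357.24.

y ≈ 357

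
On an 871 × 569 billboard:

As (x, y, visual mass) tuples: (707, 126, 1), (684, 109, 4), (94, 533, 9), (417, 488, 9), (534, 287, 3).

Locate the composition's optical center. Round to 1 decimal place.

Total weight = 1 + 4 + 9 + 9 + 3 = 26.
x-moment: 1·707 + 4·684 + 9·94 + 9·417 + 3·534 = 9644; centroid 9644/26 ≈ 370.92.
y-moment: 1·126 + 4·109 + 9·533 + 9·488 + 3·287 = 10612; centroid 10612/26 ≈ 408.15.

(370.9, 408.2)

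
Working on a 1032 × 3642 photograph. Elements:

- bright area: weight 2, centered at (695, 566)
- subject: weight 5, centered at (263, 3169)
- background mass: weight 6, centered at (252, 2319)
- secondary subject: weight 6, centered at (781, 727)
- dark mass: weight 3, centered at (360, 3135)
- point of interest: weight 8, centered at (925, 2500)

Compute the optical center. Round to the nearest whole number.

Total weight = 2 + 5 + 6 + 6 + 3 + 8 = 30.
Σw·x = 17383; x̄ = 17383/30 ≈ 579.43.
y: moment 64658 / weight 30 ≈ 2155.27

(579, 2155)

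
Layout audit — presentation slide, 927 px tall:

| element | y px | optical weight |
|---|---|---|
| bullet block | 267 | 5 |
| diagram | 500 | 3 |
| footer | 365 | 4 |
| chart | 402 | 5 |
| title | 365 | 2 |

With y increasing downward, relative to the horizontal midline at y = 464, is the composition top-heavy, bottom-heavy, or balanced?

Weights sum to 5 + 3 + 4 + 5 + 2 = 19.
y: (5·267 + 3·500 + 4·365 + 5·402 + 2·365) / 19 = 7035 / 19 ≈ 370.26
370.3 vs midline 464 → top-heavy.

top-heavy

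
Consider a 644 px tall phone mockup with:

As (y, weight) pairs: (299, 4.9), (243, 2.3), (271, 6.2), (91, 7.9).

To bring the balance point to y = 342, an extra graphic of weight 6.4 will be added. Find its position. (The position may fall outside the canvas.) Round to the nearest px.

New total weight: (4.9 + 2.3 + 6.2 + 7.9) + 6.4 = 27.7.
y: need Σw·y = 27.7·342 = 9473.4. Existing = 4.9·299 + 2.3·243 + 6.2·271 + 7.9·91 = 4423.1. Remainder 5050.3 / 6.4 ≈ 789.11.

y ≈ 789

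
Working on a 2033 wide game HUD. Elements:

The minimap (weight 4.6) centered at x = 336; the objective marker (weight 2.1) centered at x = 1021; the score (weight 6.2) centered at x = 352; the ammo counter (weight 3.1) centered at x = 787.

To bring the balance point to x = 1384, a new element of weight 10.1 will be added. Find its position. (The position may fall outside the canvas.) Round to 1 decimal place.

x ≈ 2753.5

New total weight: (4.6 + 2.1 + 6.2 + 3.1) + 10.1 = 26.1.
Along x: (8311.8 + 10.1·x) / 26.1 = 1384 (existing moment 4.6·336 + 2.1·1021 + 6.2·352 + 3.1·787 = 8311.8) ⇒ x = (36122.4 − 8311.8) / 10.1 ≈ 2753.52.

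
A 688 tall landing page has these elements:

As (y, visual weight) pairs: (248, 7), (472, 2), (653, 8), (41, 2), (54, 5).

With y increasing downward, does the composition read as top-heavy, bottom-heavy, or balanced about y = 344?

balanced

Total weight = 7 + 2 + 8 + 2 + 5 = 24.
y-moment: 7·248 + 2·472 + 8·653 + 2·41 + 5·54 = 8256; centroid 8256/24 ≈ 344.00.
That equals the midline 344 — balanced.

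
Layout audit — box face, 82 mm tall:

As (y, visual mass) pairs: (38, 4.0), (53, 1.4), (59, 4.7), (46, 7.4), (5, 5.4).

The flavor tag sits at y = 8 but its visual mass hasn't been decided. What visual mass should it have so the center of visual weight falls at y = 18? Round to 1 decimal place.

w ≈ 45.9

Known weights sum to 4.0 + 1.4 + 4.7 + 7.4 + 5.4 = 22.9; their moment is 4.0·38 + 1.4·53 + 4.7·59 + 7.4·46 + 5.4·5 = 870.9.
Balance at y = 18 requires (870.9 + w·8) / (22.9 + w) = 18.
Solving: w = (18·22.9 − 870.9) / (8 − 18) = -458.7 / -10 ≈ 45.87.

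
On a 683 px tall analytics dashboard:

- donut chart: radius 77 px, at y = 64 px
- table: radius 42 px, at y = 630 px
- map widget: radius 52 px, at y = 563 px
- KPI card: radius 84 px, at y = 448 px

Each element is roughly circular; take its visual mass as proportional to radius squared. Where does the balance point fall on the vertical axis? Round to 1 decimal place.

Weights ∝ r²: donut chart 77² = 5929, table 42² = 1764, map widget 52² = 2704, KPI card 84² = 7056; Σw = 17453.
y-moment: 5929·64 + 1764·630 + 2704·563 + 7056·448 = 6174216; centroid 6174216/17453 ≈ 353.76.

y ≈ 353.8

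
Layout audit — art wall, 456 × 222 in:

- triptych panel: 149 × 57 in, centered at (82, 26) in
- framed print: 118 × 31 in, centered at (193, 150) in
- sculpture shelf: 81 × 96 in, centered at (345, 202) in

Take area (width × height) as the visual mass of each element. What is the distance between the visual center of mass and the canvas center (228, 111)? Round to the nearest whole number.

Areas → weights: triptych panel 149·57 = 8493, framed print 118·31 = 3658, sculpture shelf 81·96 = 7776; Σw = 19927.
x-moment: 8493·82 + 3658·193 + 7776·345 = 4085140; centroid 4085140/19927 ≈ 205.01.
y-moment: 8493·26 + 3658·150 + 7776·202 = 2340270; centroid 2340270/19927 ≈ 117.44.
From (228, 111): dx = -22.99, dy = 6.44, so the distance is √(dx²+dy²) ≈ 23.88.

≈ 24 in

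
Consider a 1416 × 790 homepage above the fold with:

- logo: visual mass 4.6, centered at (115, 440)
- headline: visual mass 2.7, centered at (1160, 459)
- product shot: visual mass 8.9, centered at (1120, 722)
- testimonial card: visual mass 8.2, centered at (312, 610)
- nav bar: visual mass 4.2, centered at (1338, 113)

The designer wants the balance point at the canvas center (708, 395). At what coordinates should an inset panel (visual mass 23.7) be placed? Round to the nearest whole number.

(642, 232)

With the inset panel, Σw becomes 4.6 + 2.7 + 8.9 + 8.2 + 4.2 + 23.7 = 52.3.
x: target moment 52.3×708 = 37028.4; current 4.6·115 + 2.7·1160 + 8.9·1120 + 8.2·312 + 4.2·1338 = 21807.0; the inset panel supplies 15221.4, so x = 15221.4/23.7 ≈ 642.25.
y: target moment 52.3×395 = 20658.5; current 4.6·440 + 2.7·459 + 8.9·722 + 8.2·610 + 4.2·113 = 15165.7; the inset panel supplies 5492.8, so y = 5492.8/23.7 ≈ 231.76.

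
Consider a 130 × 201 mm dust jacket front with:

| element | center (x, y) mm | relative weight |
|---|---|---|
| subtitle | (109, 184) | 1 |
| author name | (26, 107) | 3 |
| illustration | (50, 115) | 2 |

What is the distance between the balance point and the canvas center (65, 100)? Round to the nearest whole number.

Weights sum to 1 + 3 + 2 = 6.
Σw·x = 1·109 + 3·26 + 2·50 = 287, so x̄ = 287/6 ≈ 47.83.
Σw·y = 1·184 + 3·107 + 2·115 = 735, so ȳ = 735/6 ≈ 122.50.
Relative to (65, 100): Δ = (-17.17, 22.50); |Δ| = √(-17.17² + 22.50²) ≈ 28.30.

≈ 28 mm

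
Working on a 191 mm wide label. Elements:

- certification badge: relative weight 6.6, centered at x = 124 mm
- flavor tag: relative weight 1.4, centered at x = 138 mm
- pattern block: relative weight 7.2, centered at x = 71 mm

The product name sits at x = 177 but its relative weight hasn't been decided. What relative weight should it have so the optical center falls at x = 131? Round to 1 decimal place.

w ≈ 10.2

Known weights sum to 6.6 + 1.4 + 7.2 = 15.2; their moment is 6.6·124 + 1.4·138 + 7.2·71 = 1522.8.
Set Σw·x/Σw = 131: (1522.8 + 177w) = 131·(15.2 + w).
So w = (131·15.2 − 1522.8)/(177 − 131) = 468.4/46 ≈ 10.18.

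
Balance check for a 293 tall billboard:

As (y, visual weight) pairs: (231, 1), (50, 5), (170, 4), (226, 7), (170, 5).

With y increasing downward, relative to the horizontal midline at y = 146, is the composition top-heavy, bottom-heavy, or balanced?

Weights sum to 1 + 5 + 4 + 7 + 5 = 22.
y: (1·231 + 5·50 + 4·170 + 7·226 + 5·170) / 22 = 3593 / 22 ≈ 163.32
Since 163.3 is below (larger y than) 146, the composition reads bottom-heavy.

bottom-heavy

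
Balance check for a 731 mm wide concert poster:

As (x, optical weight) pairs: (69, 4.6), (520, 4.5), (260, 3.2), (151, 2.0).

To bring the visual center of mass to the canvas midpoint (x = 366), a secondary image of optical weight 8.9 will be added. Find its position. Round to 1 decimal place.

After adding the secondary image, total weight = 4.6 + 4.5 + 3.2 + 2.0 + 8.9 = 23.2.
x: need Σw·x = 23.2·366 = 8491.2. Existing = 4.6·69 + 4.5·520 + 3.2·260 + 2.0·151 = 3791.4. Remainder 4699.8 / 8.9 ≈ 528.07.

x ≈ 528.1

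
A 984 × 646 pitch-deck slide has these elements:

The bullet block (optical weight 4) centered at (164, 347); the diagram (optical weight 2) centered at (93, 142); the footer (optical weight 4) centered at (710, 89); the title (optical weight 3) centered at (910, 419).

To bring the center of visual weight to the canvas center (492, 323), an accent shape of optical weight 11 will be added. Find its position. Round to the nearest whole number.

(491, 406)

New total weight: (4 + 2 + 4 + 3) + 11 = 24.
Along x: (6412 + 11·x) / 24 = 492 (existing moment 4·164 + 2·93 + 4·710 + 3·910 = 6412) ⇒ x = (11808 − 6412) / 11 ≈ 490.55.
Along y: (3285 + 11·y) / 24 = 323 (existing moment 4·347 + 2·142 + 4·89 + 3·419 = 3285) ⇒ y = (7752 − 3285) / 11 ≈ 406.09.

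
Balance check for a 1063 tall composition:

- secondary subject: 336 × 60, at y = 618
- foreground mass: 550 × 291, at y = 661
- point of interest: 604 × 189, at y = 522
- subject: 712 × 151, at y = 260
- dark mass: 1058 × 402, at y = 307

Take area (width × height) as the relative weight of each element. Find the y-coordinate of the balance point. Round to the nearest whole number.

Areas: secondary subject 336·60 = 20160, foreground mass 550·291 = 160050, point of interest 604·189 = 114156, subject 712·151 = 107512, dark mass 1058·402 = 425316. Total weight = 827194.
Σw·y = 20160·618 + 160050·661 + 114156·522 + 107512·260 + 425316·307 = 336366494, so ȳ = 336366494/827194 ≈ 406.64.

y ≈ 407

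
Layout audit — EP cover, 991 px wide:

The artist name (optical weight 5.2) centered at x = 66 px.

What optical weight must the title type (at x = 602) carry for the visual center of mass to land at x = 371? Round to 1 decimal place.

The single fixed element contributes weight 5.2, moment 5.2·66 = 343.2.
For the centroid to hit 371: (343.2 + w·602) / (5.2 + w) = 371.
So w = (371·5.2 − 343.2)/(602 − 371) = 1586.0/231 ≈ 6.87.

w ≈ 6.9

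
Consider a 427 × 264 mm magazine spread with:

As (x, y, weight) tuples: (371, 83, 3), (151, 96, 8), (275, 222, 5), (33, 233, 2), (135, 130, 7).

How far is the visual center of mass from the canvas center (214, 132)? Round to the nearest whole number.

Weights sum to 3 + 8 + 5 + 2 + 7 = 25.
x: (3·371 + 8·151 + 5·275 + 2·33 + 7·135) / 25 = 4707 / 25 ≈ 188.28
y: (3·83 + 8·96 + 5·222 + 2·233 + 7·130) / 25 = 3503 / 25 ≈ 140.12
Offset from (214, 132): Δx ≈ -25.72, Δy ≈ 8.12; distance = √(Δx² + Δy²) ≈ 26.97.

≈ 27 mm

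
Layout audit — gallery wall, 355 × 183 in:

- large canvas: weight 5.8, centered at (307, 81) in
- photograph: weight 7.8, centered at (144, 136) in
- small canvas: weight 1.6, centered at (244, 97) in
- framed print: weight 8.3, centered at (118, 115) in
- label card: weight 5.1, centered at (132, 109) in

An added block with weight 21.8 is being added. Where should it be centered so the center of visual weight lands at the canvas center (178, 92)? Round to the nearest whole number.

(185, 66)

With the added block, Σw becomes 5.8 + 7.8 + 1.6 + 8.3 + 5.1 + 21.8 = 50.4.
x: need Σw·x = 50.4·178 = 8971.2. Existing = 5.8·307 + 7.8·144 + 1.6·244 + 8.3·118 + 5.1·132 = 4946.8. Remainder 4024.4 / 21.8 ≈ 184.61.
y: need Σw·y = 50.4·92 = 4636.8. Existing = 5.8·81 + 7.8·136 + 1.6·97 + 8.3·115 + 5.1·109 = 3196.2. Remainder 1440.6 / 21.8 ≈ 66.08.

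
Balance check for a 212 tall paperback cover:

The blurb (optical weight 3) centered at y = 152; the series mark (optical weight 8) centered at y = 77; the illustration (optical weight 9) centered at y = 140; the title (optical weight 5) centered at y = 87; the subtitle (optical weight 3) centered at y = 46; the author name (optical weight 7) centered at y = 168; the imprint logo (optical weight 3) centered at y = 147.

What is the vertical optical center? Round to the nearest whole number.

y ≈ 119

Total weight = 3 + 8 + 9 + 5 + 3 + 7 + 3 = 38.
y: (3·152 + 8·77 + 9·140 + 5·87 + 3·46 + 7·168 + 3·147) / 38 = 4522 / 38 ≈ 119.00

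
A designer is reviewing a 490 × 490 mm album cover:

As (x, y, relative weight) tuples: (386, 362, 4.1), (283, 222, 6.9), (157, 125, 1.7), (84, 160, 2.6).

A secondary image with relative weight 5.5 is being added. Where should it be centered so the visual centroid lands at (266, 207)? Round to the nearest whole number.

With the secondary image, Σw becomes 4.1 + 6.9 + 1.7 + 2.6 + 5.5 = 20.8.
x: target moment 20.8×266 = 5532.8; current 4.1·386 + 6.9·283 + 1.7·157 + 2.6·84 = 4020.6; the secondary image supplies 1512.2, so x = 1512.2/5.5 ≈ 274.95.
y: target moment 20.8×207 = 4305.6; current 4.1·362 + 6.9·222 + 1.7·125 + 2.6·160 = 3644.5; the secondary image supplies 661.1, so y = 661.1/5.5 ≈ 120.20.

(275, 120)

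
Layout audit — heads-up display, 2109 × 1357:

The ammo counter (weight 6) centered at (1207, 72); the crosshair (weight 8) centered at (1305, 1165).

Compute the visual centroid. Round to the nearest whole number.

(1263, 697)

Weights sum to 6 + 8 = 14.
x-moment: 6·1207 + 8·1305 = 17682; centroid 17682/14 ≈ 1263.00.
y-moment: 6·72 + 8·1165 = 9752; centroid 9752/14 ≈ 696.57.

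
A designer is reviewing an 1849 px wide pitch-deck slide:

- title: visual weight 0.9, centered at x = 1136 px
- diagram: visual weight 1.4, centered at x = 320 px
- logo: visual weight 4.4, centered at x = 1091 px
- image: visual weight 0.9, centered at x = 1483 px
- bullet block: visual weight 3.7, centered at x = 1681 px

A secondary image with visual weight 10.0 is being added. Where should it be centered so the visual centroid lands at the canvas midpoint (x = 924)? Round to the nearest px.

New total weight: (0.9 + 1.4 + 4.4 + 0.9 + 3.7) + 10.0 = 21.3.
x: target moment 21.3×924 = 19681.2; current 0.9·1136 + 1.4·320 + 4.4·1091 + 0.9·1483 + 3.7·1681 = 13825.2; the secondary image supplies 5856.0, so x = 5856.0/10.0 ≈ 585.60.

x ≈ 586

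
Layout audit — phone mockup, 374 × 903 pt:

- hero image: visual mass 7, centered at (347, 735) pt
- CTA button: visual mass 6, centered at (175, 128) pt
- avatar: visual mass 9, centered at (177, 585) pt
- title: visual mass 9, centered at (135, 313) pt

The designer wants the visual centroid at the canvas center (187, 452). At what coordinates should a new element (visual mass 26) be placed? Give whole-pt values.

(168, 453)

After adding the new element, total weight = 7 + 6 + 9 + 9 + 26 = 57.
x: target moment 57×187 = 10659; current 7·347 + 6·175 + 9·177 + 9·135 = 6287; the new element supplies 4372, so x = 4372/26 ≈ 168.15.
y: target moment 57×452 = 25764; current 7·735 + 6·128 + 9·585 + 9·313 = 13995; the new element supplies 11769, so y = 11769/26 ≈ 452.65.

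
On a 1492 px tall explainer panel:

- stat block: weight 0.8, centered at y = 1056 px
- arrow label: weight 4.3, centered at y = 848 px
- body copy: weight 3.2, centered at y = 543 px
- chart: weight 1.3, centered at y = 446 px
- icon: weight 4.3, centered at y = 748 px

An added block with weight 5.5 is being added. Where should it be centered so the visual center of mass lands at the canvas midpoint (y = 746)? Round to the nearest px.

y ≈ 809

New total weight: (0.8 + 4.3 + 3.2 + 1.3 + 4.3) + 5.5 = 19.4.
y: target moment 19.4×746 = 14472.4; current 0.8·1056 + 4.3·848 + 3.2·543 + 1.3·446 + 4.3·748 = 10025.0; the added block supplies 4447.4, so y = 4447.4/5.5 ≈ 808.62.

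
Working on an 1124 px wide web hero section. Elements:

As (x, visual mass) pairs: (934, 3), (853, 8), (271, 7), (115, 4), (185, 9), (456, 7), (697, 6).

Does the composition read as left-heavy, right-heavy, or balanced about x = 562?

Total weight = 3 + 8 + 7 + 4 + 9 + 7 + 6 = 44.
Σw·x = 3·934 + 8·853 + 7·271 + 4·115 + 9·185 + 7·456 + 6·697 = 21022, so x̄ = 21022/44 ≈ 477.77.
477.8 vs midline 562 → left-heavy.

left-heavy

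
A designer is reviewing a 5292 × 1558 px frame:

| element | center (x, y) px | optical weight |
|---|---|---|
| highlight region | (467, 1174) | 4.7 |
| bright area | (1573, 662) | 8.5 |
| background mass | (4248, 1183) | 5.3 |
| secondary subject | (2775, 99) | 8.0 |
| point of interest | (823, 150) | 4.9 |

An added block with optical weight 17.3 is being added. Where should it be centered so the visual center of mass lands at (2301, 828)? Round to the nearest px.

(2760, 1236)

New total weight: (4.7 + 8.5 + 5.3 + 8.0 + 4.9) + 17.3 = 48.7.
x: target moment 48.7×2301 = 112058.7; current 4.7·467 + 8.5·1573 + 5.3·4248 + 8.0·2775 + 4.9·823 = 64312.5; the added block supplies 47746.2, so x = 47746.2/17.3 ≈ 2759.90.
y: target moment 48.7×828 = 40323.6; current 4.7·1174 + 8.5·662 + 5.3·1183 + 8.0·99 + 4.9·150 = 18941.7; the added block supplies 21381.9, so y = 21381.9/17.3 ≈ 1235.95.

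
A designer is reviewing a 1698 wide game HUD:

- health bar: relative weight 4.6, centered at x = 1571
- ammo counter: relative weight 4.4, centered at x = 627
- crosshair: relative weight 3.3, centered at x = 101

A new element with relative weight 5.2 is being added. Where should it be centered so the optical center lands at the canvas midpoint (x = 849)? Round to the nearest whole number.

With the new element, Σw becomes 4.6 + 4.4 + 3.3 + 5.2 = 17.5.
x: need Σw·x = 17.5·849 = 14857.5. Existing = 4.6·1571 + 4.4·627 + 3.3·101 = 10318.7. Remainder 4538.8 / 5.2 ≈ 872.85.

x ≈ 873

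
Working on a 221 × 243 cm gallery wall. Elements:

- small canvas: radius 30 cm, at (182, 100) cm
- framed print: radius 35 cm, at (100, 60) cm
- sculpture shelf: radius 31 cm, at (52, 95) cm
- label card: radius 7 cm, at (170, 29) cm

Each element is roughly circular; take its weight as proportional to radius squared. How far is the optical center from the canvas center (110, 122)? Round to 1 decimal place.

≈ 40.3 cm

r² weights: small canvas 30² = 900, framed print 35² = 1225, sculpture shelf 31² = 961, label card 7² = 49. Total = 3135.
x: (900·182 + 1225·100 + 961·52 + 49·170) / 3135 = 344602 / 3135 ≈ 109.92
y: (900·100 + 1225·60 + 961·95 + 49·29) / 3135 = 256216 / 3135 ≈ 81.73
From (110, 122): dx = -0.08, dy = -40.27, so the distance is √(dx²+dy²) ≈ 40.27.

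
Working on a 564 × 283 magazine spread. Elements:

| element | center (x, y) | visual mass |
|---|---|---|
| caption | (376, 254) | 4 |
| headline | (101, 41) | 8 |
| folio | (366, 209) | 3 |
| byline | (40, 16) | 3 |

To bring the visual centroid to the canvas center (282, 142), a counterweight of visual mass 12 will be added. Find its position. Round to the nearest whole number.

(411, 187)

New total weight: (4 + 8 + 3 + 3) + 12 = 30.
x: target moment 30×282 = 8460; current 4·376 + 8·101 + 3·366 + 3·40 = 3530; the counterweight supplies 4930, so x = 4930/12 ≈ 410.83.
y: target moment 30×142 = 4260; current 4·254 + 8·41 + 3·209 + 3·16 = 2019; the counterweight supplies 2241, so y = 2241/12 ≈ 186.75.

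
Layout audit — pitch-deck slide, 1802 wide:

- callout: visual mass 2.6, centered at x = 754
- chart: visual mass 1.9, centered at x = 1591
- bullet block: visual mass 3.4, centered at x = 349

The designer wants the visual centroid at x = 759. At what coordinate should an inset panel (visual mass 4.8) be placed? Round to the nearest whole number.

x ≈ 723

New total weight: (2.6 + 1.9 + 3.4) + 4.8 = 12.7.
x: target moment 12.7×759 = 9639.3; current 2.6·754 + 1.9·1591 + 3.4·349 = 6169.9; the inset panel supplies 3469.4, so x = 3469.4/4.8 ≈ 722.79.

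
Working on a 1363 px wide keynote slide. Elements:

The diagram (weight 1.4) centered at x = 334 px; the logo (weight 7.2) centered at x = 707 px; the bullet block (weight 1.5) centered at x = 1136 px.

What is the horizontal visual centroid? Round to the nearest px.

x ≈ 719

Weights sum to 1.4 + 7.2 + 1.5 = 10.1.
x-moment: 1.4·334 + 7.2·707 + 1.5·1136 = 7262.0; centroid 7262.0/10.1 ≈ 719.01.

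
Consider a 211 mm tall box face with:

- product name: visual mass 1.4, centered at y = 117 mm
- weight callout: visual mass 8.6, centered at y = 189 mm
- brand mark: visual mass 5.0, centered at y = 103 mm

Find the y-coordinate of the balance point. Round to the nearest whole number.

Σw = 1.4 + 8.6 + 5.0 = 15.0.
y-moment: 1.4·117 + 8.6·189 + 5.0·103 = 2304.2; centroid 2304.2/15.0 ≈ 153.61.

y ≈ 154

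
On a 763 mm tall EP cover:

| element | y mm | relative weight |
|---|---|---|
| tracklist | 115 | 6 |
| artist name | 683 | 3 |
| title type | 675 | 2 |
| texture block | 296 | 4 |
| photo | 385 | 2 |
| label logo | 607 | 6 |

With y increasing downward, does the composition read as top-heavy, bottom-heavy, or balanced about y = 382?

bottom-heavy

Total weight = 6 + 3 + 2 + 4 + 2 + 6 = 23.
Σw·y = 9685; ȳ = 9685/23 ≈ 421.09.
421.1 lies below (larger y than) the midline 382, so the layout is bottom-heavy.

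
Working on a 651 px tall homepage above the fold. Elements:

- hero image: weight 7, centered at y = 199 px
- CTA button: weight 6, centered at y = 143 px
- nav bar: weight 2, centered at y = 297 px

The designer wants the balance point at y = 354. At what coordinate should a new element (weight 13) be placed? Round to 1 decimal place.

New total weight: (7 + 6 + 2) + 13 = 28.
y: need Σw·y = 28·354 = 9912. Existing = 7·199 + 6·143 + 2·297 = 2845. Remainder 7067 / 13 ≈ 543.62.

y ≈ 543.6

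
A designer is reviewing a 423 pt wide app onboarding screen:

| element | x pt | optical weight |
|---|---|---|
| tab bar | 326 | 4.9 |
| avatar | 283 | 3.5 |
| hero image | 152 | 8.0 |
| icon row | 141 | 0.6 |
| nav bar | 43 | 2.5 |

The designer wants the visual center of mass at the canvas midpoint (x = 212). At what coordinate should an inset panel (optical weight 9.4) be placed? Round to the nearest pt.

x ≈ 227

After adding the inset panel, total weight = 4.9 + 3.5 + 8.0 + 0.6 + 2.5 + 9.4 = 28.9.
x: need Σw·x = 28.9·212 = 6126.8. Existing = 4.9·326 + 3.5·283 + 8.0·152 + 0.6·141 + 2.5·43 = 3996.0. Remainder 2130.8 / 9.4 ≈ 226.68.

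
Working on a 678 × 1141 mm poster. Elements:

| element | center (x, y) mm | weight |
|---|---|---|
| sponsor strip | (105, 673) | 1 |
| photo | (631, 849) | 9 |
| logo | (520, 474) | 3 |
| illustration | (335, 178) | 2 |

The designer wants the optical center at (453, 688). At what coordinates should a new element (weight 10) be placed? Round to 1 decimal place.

New total weight: (1 + 9 + 3 + 2) + 10 = 25.
x: need Σw·x = 25·453 = 11325. Existing = 1·105 + 9·631 + 3·520 + 2·335 = 8014. Remainder 3311 / 10 ≈ 331.10.
y: need Σw·y = 25·688 = 17200. Existing = 1·673 + 9·849 + 3·474 + 2·178 = 10092. Remainder 7108 / 10 ≈ 710.80.

(331.1, 710.8)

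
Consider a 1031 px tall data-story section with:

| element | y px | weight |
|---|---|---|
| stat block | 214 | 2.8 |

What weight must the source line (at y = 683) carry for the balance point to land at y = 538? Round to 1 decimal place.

w ≈ 6.3

The single fixed element contributes weight 2.8, moment 2.8·214 = 599.2.
Balance at y = 538 requires (599.2 + w·683) / (2.8 + w) = 538.
Solving: w = (538·2.8 − 599.2) / (683 − 538) = 907.2 / 145 ≈ 6.26.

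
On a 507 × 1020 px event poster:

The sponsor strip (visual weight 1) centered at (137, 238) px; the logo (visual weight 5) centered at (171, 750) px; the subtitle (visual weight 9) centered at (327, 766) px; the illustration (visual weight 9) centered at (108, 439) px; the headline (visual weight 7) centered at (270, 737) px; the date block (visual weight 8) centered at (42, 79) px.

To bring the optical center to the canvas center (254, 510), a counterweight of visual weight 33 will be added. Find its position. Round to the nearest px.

(338, 488)

With the counterweight, Σw becomes 1 + 5 + 9 + 9 + 7 + 8 + 33 = 72.
x: need Σw·x = 72·254 = 18288. Existing = 1·137 + 5·171 + 9·327 + 9·108 + 7·270 + 8·42 = 7133. Remainder 11155 / 33 ≈ 338.03.
y: need Σw·y = 72·510 = 36720. Existing = 1·238 + 5·750 + 9·766 + 9·439 + 7·737 + 8·79 = 20624. Remainder 16096 / 33 ≈ 487.76.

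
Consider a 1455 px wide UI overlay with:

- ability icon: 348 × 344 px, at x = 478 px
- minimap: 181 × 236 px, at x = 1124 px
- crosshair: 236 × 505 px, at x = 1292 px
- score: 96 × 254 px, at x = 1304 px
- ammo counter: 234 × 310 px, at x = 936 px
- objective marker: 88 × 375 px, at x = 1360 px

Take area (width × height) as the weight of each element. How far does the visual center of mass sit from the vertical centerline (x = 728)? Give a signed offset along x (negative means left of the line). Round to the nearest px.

≈ 253 px

Areas: ability icon 348·344 = 119712, minimap 181·236 = 42716, crosshair 236·505 = 119180, score 96·254 = 24384, ammo counter 234·310 = 72540, objective marker 88·375 = 33000. Total weight = 411532.
Σw·x = 119712·478 + 42716·1124 + 119180·1292 + 24384·1304 + 72540·936 + 33000·1360 = 403789856, so x̄ = 403789856/411532 ≈ 981.19.
Against x = 728, that's 981.19 − 728 = 253.19.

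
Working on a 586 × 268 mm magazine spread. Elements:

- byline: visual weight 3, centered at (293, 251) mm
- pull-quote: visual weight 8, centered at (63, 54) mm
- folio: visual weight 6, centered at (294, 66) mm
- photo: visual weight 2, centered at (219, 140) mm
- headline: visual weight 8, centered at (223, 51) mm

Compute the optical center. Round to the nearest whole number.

Σw = 3 + 8 + 6 + 2 + 8 = 27.
x: (3·293 + 8·63 + 6·294 + 2·219 + 8·223) / 27 = 5369 / 27 ≈ 198.85
y: (3·251 + 8·54 + 6·66 + 2·140 + 8·51) / 27 = 2269 / 27 ≈ 84.04

(199, 84)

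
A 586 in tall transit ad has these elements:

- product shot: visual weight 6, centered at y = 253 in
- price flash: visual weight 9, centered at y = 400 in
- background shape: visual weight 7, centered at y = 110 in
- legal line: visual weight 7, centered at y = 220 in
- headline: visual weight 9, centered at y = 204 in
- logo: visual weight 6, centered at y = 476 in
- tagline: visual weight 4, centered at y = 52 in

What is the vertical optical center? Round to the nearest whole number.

y ≈ 257

Weights sum to 6 + 9 + 7 + 7 + 9 + 6 + 4 = 48.
Σw·y = 6·253 + 9·400 + 7·110 + 7·220 + 9·204 + 6·476 + 4·52 = 12328, so ȳ = 12328/48 ≈ 256.83.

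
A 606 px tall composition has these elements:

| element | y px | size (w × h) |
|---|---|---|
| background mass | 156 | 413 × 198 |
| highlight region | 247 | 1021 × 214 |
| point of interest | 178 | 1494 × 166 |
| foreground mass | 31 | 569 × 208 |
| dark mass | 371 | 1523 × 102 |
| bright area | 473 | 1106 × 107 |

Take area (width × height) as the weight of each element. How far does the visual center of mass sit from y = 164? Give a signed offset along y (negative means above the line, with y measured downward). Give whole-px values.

≈ 79 px

Areas → weights: background mass 413·198 = 81774, highlight region 1021·214 = 218494, point of interest 1494·166 = 248004, foreground mass 569·208 = 118352, dark mass 1523·102 = 155346, bright area 1106·107 = 118342; Σw = 940312.
y: moment 228147518 / weight 940312 ≈ 242.63
Difference: 242.63 − 164 ≈ 78.63.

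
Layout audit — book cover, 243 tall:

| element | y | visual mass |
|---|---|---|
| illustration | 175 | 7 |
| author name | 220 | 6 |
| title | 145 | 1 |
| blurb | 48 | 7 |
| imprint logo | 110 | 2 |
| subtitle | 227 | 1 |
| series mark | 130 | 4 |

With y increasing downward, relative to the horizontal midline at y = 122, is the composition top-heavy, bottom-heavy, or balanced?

Total weight = 7 + 6 + 1 + 7 + 2 + 1 + 4 = 28.
Σw·y = 3993; ȳ = 3993/28 ≈ 142.61.
Since 142.6 is below (larger y than) 122, the composition reads bottom-heavy.

bottom-heavy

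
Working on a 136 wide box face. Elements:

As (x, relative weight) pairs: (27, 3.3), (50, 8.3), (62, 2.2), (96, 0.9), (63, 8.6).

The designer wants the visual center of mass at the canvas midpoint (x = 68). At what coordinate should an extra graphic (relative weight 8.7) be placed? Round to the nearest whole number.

New total weight: (3.3 + 8.3 + 2.2 + 0.9 + 8.6) + 8.7 = 32.0.
x: need Σw·x = 32.0·68 = 2176.0. Existing = 3.3·27 + 8.3·50 + 2.2·62 + 0.9·96 + 8.6·63 = 1268.7. Remainder 907.3 / 8.7 ≈ 104.29.

x ≈ 104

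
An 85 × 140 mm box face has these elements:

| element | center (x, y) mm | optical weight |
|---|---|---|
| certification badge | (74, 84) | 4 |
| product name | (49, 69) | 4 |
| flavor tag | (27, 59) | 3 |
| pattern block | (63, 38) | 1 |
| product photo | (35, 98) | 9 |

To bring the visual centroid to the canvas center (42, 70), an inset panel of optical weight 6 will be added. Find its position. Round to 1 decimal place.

(30.5, 30.2)

After adding the inset panel, total weight = 4 + 4 + 3 + 1 + 9 + 6 = 27.
Along x: (951 + 6·x) / 27 = 42 (existing moment 4·74 + 4·49 + 3·27 + 1·63 + 9·35 = 951) ⇒ x = (1134 − 951) / 6 ≈ 30.50.
Along y: (1709 + 6·y) / 27 = 70 (existing moment 4·84 + 4·69 + 3·59 + 1·38 + 9·98 = 1709) ⇒ y = (1890 − 1709) / 6 ≈ 30.17.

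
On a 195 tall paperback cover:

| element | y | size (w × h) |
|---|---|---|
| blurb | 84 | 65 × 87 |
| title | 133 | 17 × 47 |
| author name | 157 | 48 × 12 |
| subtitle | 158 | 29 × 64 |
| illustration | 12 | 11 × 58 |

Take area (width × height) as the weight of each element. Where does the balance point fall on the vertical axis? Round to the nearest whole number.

Areas → weights: blurb 65·87 = 5655, title 17·47 = 799, author name 48·12 = 576, subtitle 29·64 = 1856, illustration 11·58 = 638; Σw = 9524.
Σw·y = 5655·84 + 799·133 + 576·157 + 1856·158 + 638·12 = 972623, so ȳ = 972623/9524 ≈ 102.12.

y ≈ 102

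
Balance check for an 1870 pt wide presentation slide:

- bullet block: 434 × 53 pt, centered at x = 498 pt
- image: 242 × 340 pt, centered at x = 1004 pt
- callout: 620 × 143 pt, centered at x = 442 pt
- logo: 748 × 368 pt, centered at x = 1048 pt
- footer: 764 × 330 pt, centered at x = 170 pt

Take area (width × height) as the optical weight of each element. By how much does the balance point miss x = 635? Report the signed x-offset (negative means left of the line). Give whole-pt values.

Taking area as weight: bullet block 434·53 = 23002, image 242·340 = 82280, callout 620·143 = 88660, logo 748·368 = 275264, footer 764·330 = 252120. Sum 721326.
x-moment: 23002·498 + 82280·1004 + 88660·442 + 275264·1048 + 252120·170 = 464588908; centroid 464588908/721326 ≈ 644.08.
Against x = 635, that's 644.08 − 635 = 9.08.

≈ 9 pt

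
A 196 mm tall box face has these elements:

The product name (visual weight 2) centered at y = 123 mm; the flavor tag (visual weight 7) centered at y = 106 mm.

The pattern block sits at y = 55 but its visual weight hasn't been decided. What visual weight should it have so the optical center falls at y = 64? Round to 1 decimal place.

w ≈ 45.8

Fixed elements: Σw = 2 + 7 = 9, Σw·y = 2·123 + 7·106 = 988.
Balance at y = 64 requires (988 + w·55) / (9 + w) = 64.
Rearranging, w·(55 − 64) = 64·9 − 988 = -412, so w ≈ -412/-9 = 45.78.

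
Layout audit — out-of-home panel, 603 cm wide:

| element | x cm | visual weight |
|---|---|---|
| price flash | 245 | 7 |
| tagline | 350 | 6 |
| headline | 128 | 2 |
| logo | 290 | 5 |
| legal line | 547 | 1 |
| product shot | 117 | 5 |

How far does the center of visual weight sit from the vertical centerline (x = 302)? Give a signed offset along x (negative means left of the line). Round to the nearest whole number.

≈ -46 cm

Total weight = 7 + 6 + 2 + 5 + 1 + 5 = 26.
Σw·x = 7·245 + 6·350 + 2·128 + 5·290 + 1·547 + 5·117 = 6653, so x̄ = 6653/26 ≈ 255.88.
Difference: 255.88 − 302 ≈ -46.12.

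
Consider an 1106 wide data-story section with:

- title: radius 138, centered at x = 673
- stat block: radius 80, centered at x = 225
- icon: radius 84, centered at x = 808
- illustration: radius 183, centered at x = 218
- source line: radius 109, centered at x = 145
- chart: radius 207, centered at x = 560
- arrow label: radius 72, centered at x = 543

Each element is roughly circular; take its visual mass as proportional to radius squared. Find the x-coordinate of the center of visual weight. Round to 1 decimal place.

x ≈ 443.1

Weights ∝ r²: title 138² = 19044, stat block 80² = 6400, icon 84² = 7056, illustration 183² = 33489, source line 109² = 11881, chart 207² = 42849, arrow label 72² = 5184; Σw = 125903.
x: moment 55791559 / weight 125903 ≈ 443.13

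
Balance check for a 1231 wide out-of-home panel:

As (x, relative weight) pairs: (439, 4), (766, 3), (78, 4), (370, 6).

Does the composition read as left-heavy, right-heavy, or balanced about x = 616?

left-heavy

Σw = 4 + 3 + 4 + 6 = 17.
Σw·x = 4·439 + 3·766 + 4·78 + 6·370 = 6586, so x̄ = 6586/17 ≈ 387.41.
387.4 vs midline 616 → left-heavy.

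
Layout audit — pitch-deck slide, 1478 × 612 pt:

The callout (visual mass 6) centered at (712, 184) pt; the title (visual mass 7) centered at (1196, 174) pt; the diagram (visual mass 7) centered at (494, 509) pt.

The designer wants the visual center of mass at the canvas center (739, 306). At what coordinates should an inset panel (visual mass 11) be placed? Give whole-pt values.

After adding the inset panel, total weight = 6 + 7 + 7 + 11 = 31.
x: need Σw·x = 31·739 = 22909. Existing = 6·712 + 7·1196 + 7·494 = 16102. Remainder 6807 / 11 ≈ 618.82.
y: need Σw·y = 31·306 = 9486. Existing = 6·184 + 7·174 + 7·509 = 5885. Remainder 3601 / 11 ≈ 327.36.

(619, 327)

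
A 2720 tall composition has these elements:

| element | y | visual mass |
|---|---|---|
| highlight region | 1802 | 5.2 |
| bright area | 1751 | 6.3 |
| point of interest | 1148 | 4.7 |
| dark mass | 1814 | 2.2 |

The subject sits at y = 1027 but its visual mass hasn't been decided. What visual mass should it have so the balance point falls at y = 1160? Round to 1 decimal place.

w ≈ 63.5

Existing Σw = 18.4 (5.2 + 6.3 + 4.7 + 2.2); existing moment 5.2·1802 + 6.3·1751 + 4.7·1148 + 2.2·1814 = 29788.1.
Balance at y = 1160 requires (29788.1 + w·1027) / (18.4 + w) = 1160.
Solving: w = (1160·18.4 − 29788.1) / (1027 − 1160) = -8444.1 / -133 ≈ 63.49.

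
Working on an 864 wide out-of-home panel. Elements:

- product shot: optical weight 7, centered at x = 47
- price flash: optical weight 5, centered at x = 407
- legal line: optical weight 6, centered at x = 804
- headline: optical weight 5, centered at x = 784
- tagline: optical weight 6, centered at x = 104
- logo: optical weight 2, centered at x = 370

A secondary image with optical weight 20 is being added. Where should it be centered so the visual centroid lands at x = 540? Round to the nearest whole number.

New total weight: (7 + 5 + 6 + 5 + 6 + 2) + 20 = 51.
x: target moment 51×540 = 27540; current 7·47 + 5·407 + 6·804 + 5·784 + 6·104 + 2·370 = 12472; the secondary image supplies 15068, so x = 15068/20 ≈ 753.40.

x ≈ 753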